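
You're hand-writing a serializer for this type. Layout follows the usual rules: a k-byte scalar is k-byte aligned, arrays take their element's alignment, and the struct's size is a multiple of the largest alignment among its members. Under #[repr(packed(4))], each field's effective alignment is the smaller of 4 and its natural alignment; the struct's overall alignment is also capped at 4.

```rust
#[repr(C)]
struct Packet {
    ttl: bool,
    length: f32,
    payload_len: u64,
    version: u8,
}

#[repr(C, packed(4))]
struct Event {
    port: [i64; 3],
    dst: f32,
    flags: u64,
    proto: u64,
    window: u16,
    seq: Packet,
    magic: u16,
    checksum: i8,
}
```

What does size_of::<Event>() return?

76 bytes

Packet: ttl at 0 (size 1, align 1) → ends 1; pad 3 to align 4 for length; length at 4 (size 4, align 4) → ends 8; payload_len at 8 (size 8, align 8) → ends 16; version at 16 (size 1, align 1) → ends 17; tail pad 7 to reach multiple of 8; total 24 bytes, alignment 8
port at 0 (size 24, align 4) → ends 24
dst at 24 (size 4, align 4) → ends 28
flags at 28 (size 8, align 4) → ends 36
proto at 36 (size 8, align 4) → ends 44
window at 44 (size 2, align 2) → ends 46
pad 2 to align 4 for seq
seq at 48 (size 24, align 4) → ends 72
magic at 72 (size 2, align 2) → ends 74
checksum at 74 (size 1, align 1) → ends 75
tail pad 1 to reach multiple of 4
total 76 bytes, alignment 4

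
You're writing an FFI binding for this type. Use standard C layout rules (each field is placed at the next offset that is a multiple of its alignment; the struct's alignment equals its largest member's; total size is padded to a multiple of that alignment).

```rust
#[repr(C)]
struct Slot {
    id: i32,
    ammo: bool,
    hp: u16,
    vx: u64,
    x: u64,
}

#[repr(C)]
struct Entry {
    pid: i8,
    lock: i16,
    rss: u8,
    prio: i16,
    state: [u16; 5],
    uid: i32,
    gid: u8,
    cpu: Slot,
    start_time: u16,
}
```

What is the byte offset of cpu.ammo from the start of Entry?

36

Slot: 0..4  id  (4B, 4-aligned); 4..5  ammo  (1B, 1-aligned); 5..6  -- padding (1B); 6..8  hp  (2B, 2-aligned); 8..16  vx  (8B, 8-aligned); 16..24  x  (8B, 8-aligned); sizeof = 24, alignof = 8
0..1  pid  (1B, 1-aligned)
1..2  -- padding (1B)
2..4  lock  (2B, 2-aligned)
4..5  rss  (1B, 1-aligned)
5..6  -- padding (1B)
6..8  prio  (2B, 2-aligned)
8..18  state  (10B, 2-aligned)
18..20  -- padding (2B)
20..24  uid  (4B, 4-aligned)
24..25  gid  (1B, 1-aligned)
25..32  -- padding (7B)
32..56  cpu  (24B, 8-aligned)
within Slot: ammo at 4
32 + 4 = 36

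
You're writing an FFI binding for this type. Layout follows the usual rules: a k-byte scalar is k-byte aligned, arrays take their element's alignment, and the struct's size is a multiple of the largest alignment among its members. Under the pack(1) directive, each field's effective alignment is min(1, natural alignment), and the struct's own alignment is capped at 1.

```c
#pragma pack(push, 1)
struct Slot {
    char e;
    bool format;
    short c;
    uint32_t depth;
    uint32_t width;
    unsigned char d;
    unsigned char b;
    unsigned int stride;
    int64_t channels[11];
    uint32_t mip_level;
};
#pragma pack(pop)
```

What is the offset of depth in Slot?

@0: e [1B, align 1] → 1
@1: format [1B, align 1] → 2
@2: c [2B, align 1] → 4
@4: depth [4B, align 1] → 8

4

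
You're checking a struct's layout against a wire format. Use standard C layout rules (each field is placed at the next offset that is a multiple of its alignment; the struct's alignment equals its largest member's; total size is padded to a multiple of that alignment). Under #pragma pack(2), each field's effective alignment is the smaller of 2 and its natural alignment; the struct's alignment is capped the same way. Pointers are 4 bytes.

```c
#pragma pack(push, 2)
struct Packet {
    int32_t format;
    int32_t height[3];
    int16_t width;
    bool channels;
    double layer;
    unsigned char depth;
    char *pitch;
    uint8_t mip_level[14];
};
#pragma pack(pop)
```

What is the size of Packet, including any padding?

48

format at 0 (size 4, align 2) → ends 4
height at 4 (size 12, align 2) → ends 16
width at 16 (size 2, align 2) → ends 18
channels at 18 (size 1, align 1) → ends 19
pad 1 to align 2 for layer
layer at 20 (size 8, align 2) → ends 28
depth at 28 (size 1, align 1) → ends 29
pad 1 to align 2 for pitch
pitch at 30 (size 4, align 2) → ends 34
mip_level at 34 (size 14, align 1) → ends 48
total 48 bytes, alignment 2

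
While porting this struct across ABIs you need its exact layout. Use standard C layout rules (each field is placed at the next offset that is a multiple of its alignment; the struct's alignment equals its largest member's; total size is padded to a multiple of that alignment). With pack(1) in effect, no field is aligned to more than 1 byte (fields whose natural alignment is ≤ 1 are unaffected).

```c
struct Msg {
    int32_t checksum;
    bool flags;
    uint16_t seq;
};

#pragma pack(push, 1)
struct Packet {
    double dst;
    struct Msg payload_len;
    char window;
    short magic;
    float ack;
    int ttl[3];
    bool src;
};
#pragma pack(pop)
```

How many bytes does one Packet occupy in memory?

Msg: @0: checksum [4B, align 4] → 4; @4: flags [1B, align 1] → 5; +1 pad (align 2); @6: seq [2B, align 2] → 8; size 8, align 4
@0: dst [8B, align 1] → 8
@8: payload_len [8B, align 1] → 16
@16: window [1B, align 1] → 17
@17: magic [2B, align 1] → 19
@19: ack [4B, align 1] → 23
@23: ttl [12B, align 1] → 35
@35: src [1B, align 1] → 36
size 36, align 1

36 bytes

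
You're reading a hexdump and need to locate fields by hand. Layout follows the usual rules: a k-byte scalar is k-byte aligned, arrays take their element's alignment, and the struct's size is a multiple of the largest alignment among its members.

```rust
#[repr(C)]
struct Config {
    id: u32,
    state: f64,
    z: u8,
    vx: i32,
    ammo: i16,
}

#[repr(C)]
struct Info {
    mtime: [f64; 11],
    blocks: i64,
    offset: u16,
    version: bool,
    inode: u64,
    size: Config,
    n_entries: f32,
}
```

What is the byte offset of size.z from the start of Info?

Config: @0: id [4B, align 4] → 4; +4 pad (align 8); @8: state [8B, align 8] → 16; @16: z [1B, align 1] → 17; +3 pad (align 4); @20: vx [4B, align 4] → 24; @24: ammo [2B, align 2] → 26; +6 tail pad (align 8); size 32, align 8
@0: mtime [88B, align 8] → 88
@88: blocks [8B, align 8] → 96
@96: offset [2B, align 2] → 98
@98: version [1B, align 1] → 99
+5 pad (align 8)
@104: inode [8B, align 8] → 112
@112: size [32B, align 8] → 144
within Config: z at 16
112 + 16 = 128

128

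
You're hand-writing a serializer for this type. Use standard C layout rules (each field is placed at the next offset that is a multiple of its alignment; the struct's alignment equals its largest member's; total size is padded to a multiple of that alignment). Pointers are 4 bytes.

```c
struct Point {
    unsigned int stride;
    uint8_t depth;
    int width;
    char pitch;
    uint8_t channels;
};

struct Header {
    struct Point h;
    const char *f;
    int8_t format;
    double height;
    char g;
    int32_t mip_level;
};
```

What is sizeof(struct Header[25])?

1000

Point: stride at 0 (size 4, align 4) → ends 4; depth at 4 (size 1, align 1) → ends 5; pad 3 to align 4 for width; width at 8 (size 4, align 4) → ends 12; pitch at 12 (size 1, align 1) → ends 13; channels at 13 (size 1, align 1) → ends 14; tail pad 2 to reach multiple of 4; total 16 bytes, alignment 4
h at 0 (size 16, align 4) → ends 16
f at 16 (size 4, align 4) → ends 20
format at 20 (size 1, align 1) → ends 21
pad 3 to align 8 for height
height at 24 (size 8, align 8) → ends 32
g at 32 (size 1, align 1) → ends 33
pad 3 to align 4 for mip_level
mip_level at 36 (size 4, align 4) → ends 40
total 40 bytes, alignment 8
array of 25: 25 × 40 = 1000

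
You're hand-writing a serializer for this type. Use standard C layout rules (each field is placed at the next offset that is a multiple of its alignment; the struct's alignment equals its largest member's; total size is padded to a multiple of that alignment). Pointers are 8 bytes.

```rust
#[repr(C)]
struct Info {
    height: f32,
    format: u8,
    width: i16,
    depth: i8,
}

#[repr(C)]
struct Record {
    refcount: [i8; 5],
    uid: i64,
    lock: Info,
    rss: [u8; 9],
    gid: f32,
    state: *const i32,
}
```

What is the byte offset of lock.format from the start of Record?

20

Info: @0: height [4B, align 4] → 4; @4: format [1B, align 1] → 5; +1 pad (align 2); @6: width [2B, align 2] → 8; @8: depth [1B, align 1] → 9; +3 tail pad (align 4); size 12, align 4
@0: refcount [5B, align 1] → 5
+3 pad (align 8)
@8: uid [8B, align 8] → 16
@16: lock [12B, align 4] → 28
within Info: format at 4
16 + 4 = 20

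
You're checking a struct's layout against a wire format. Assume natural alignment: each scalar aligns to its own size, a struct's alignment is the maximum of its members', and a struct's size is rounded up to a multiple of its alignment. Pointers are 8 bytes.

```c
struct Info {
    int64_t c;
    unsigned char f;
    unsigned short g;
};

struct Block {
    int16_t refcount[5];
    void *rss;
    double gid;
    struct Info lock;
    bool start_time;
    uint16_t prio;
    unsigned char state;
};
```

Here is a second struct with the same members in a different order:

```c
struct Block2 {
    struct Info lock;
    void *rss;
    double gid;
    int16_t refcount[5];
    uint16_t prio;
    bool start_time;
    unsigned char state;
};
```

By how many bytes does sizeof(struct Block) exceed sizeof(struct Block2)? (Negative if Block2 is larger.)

8

Info: @0: c [8B, align 8] → 8; @8: f [1B, align 1] → 9; +1 pad (align 2); @10: g [2B, align 2] → 12; +4 tail pad (align 8); size 16, align 8
@0: refcount [10B, align 2] → 10
+6 pad (align 8)
@16: rss [8B, align 8] → 24
@24: gid [8B, align 8] → 32
@32: lock [16B, align 8] → 48
@48: start_time [1B, align 1] → 49
+1 pad (align 2)
@50: prio [2B, align 2] → 52
@52: state [1B, align 1] → 53
+3 tail pad (align 8)
size 56, align 8
— Block2 —
@0: lock [16B, align 8] → 16
@16: rss [8B, align 8] → 24
@24: gid [8B, align 8] → 32
@32: refcount [10B, align 2] → 42
@42: prio [2B, align 2] → 44
@44: start_time [1B, align 1] → 45
@45: state [1B, align 1] → 46
+2 tail pad (align 8)
size 48, align 8
56 − 48 = 8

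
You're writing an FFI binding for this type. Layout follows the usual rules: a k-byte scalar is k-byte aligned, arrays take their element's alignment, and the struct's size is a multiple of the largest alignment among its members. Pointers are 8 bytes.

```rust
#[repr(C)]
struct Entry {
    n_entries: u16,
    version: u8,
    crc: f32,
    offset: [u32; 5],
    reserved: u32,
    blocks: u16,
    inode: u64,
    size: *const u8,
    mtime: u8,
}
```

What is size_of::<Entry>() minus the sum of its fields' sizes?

14

@0: n_entries [2B, align 2] → 2
@2: version [1B, align 1] → 3
+1 pad (align 4)
@4: crc [4B, align 4] → 8
@8: offset [20B, align 4] → 28
@28: reserved [4B, align 4] → 32
@32: blocks [2B, align 2] → 34
+6 pad (align 8)
@40: inode [8B, align 8] → 48
@48: size [8B, align 8] → 56
@56: mtime [1B, align 1] → 57
+7 tail pad (align 8)
size 64, align 8
data bytes 50, size 64 → padding 14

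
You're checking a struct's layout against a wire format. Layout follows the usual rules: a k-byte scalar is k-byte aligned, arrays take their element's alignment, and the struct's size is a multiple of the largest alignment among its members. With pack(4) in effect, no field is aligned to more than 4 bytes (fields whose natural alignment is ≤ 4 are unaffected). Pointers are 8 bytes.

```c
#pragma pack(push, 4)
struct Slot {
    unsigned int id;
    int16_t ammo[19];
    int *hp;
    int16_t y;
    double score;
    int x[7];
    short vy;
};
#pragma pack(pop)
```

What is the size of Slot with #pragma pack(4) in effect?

96

id at 0 (size 4, align 4) → ends 4
ammo at 4 (size 38, align 2) → ends 42
pad 2 to align 4 for hp
hp at 44 (size 8, align 4) → ends 52
y at 52 (size 2, align 2) → ends 54
pad 2 to align 4 for score
score at 56 (size 8, align 4) → ends 64
x at 64 (size 28, align 4) → ends 92
vy at 92 (size 2, align 2) → ends 94
tail pad 2 to reach multiple of 4
total 96 bytes, alignment 4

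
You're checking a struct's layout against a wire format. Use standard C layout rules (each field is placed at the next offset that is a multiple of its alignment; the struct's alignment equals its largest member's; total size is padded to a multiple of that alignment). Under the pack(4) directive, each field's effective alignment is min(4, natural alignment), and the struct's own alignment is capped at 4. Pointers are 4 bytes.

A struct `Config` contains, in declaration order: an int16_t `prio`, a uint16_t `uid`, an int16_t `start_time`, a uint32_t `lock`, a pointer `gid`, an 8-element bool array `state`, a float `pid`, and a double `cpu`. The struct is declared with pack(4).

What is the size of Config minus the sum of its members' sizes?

2

0..2  prio  (2B, 2-aligned)
2..4  uid  (2B, 2-aligned)
4..6  start_time  (2B, 2-aligned)
6..8  -- padding (2B)
8..12  lock  (4B, 4-aligned)
12..16  gid  (4B, 4-aligned)
16..24  state  (8B, 1-aligned)
24..28  pid  (4B, 4-aligned)
28..36  cpu  (8B, 4-aligned)
sizeof = 36, alignof = 4
data bytes 34, size 36 → padding 2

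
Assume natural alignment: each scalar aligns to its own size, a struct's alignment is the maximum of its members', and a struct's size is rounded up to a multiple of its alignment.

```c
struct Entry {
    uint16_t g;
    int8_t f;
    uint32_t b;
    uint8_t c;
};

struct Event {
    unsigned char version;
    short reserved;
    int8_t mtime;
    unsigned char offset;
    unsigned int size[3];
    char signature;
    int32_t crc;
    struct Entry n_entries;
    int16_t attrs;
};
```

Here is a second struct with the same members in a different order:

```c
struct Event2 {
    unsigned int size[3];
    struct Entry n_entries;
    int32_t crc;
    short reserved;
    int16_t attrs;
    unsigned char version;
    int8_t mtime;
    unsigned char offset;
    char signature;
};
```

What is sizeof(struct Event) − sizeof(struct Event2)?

Entry: 0..2  g  (2B, 2-aligned); 2..3  f  (1B, 1-aligned); 3..4  -- padding (1B); 4..8  b  (4B, 4-aligned); 8..9  c  (1B, 1-aligned); 9..12  -- tail padding (3B); sizeof = 12, alignof = 4
0..1  version  (1B, 1-aligned)
1..2  -- padding (1B)
2..4  reserved  (2B, 2-aligned)
4..5  mtime  (1B, 1-aligned)
5..6  offset  (1B, 1-aligned)
6..8  -- padding (2B)
8..20  size  (12B, 4-aligned)
20..21  signature  (1B, 1-aligned)
21..24  -- padding (3B)
24..28  crc  (4B, 4-aligned)
28..40  n_entries  (12B, 4-aligned)
40..42  attrs  (2B, 2-aligned)
42..44  -- tail padding (2B)
sizeof = 44, alignof = 4
— Event2 —
0..12  size  (12B, 4-aligned)
12..24  n_entries  (12B, 4-aligned)
24..28  crc  (4B, 4-aligned)
28..30  reserved  (2B, 2-aligned)
30..32  attrs  (2B, 2-aligned)
32..33  version  (1B, 1-aligned)
33..34  mtime  (1B, 1-aligned)
34..35  offset  (1B, 1-aligned)
35..36  signature  (1B, 1-aligned)
sizeof = 36, alignof = 4
44 − 36 = 8

8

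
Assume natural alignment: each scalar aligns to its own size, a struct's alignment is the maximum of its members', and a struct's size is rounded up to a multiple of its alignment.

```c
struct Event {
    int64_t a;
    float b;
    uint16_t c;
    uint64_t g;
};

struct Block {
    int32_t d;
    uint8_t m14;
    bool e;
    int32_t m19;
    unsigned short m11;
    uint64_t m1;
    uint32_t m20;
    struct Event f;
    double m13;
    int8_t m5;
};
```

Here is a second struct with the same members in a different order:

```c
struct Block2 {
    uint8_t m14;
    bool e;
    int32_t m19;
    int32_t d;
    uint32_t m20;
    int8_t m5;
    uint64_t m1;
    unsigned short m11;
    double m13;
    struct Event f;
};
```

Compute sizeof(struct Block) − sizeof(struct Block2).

Event: 0..8  a  (8B, 8-aligned); 8..12  b  (4B, 4-aligned); 12..14  c  (2B, 2-aligned); 14..16  -- padding (2B); 16..24  g  (8B, 8-aligned); sizeof = 24, alignof = 8
0..4  d  (4B, 4-aligned)
4..5  m14  (1B, 1-aligned)
5..6  e  (1B, 1-aligned)
6..8  -- padding (2B)
8..12  m19  (4B, 4-aligned)
12..14  m11  (2B, 2-aligned)
14..16  -- padding (2B)
16..24  m1  (8B, 8-aligned)
24..28  m20  (4B, 4-aligned)
28..32  -- padding (4B)
32..56  f  (24B, 8-aligned)
56..64  m13  (8B, 8-aligned)
64..65  m5  (1B, 1-aligned)
65..72  -- tail padding (7B)
sizeof = 72, alignof = 8
— Block2 —
0..1  m14  (1B, 1-aligned)
1..2  e  (1B, 1-aligned)
2..4  -- padding (2B)
4..8  m19  (4B, 4-aligned)
8..12  d  (4B, 4-aligned)
12..16  m20  (4B, 4-aligned)
16..17  m5  (1B, 1-aligned)
17..24  -- padding (7B)
24..32  m1  (8B, 8-aligned)
32..34  m11  (2B, 2-aligned)
34..40  -- padding (6B)
40..48  m13  (8B, 8-aligned)
48..72  f  (24B, 8-aligned)
sizeof = 72, alignof = 8
72 − 72 = 0

0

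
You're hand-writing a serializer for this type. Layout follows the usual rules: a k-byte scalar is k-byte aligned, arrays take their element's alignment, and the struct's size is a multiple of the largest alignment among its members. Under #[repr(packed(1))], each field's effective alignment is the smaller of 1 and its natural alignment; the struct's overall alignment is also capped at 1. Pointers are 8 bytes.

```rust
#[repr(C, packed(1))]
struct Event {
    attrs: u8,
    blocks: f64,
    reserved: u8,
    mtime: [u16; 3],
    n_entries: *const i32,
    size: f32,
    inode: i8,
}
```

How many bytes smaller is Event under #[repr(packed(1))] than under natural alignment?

11

natural layout:
  attrs at 0 (size 1, align 1) → ends 1
  pad 7 to align 8 for blocks
  blocks at 8 (size 8, align 8) → ends 16
  reserved at 16 (size 1, align 1) → ends 17
  pad 1 to align 2 for mtime
  mtime at 18 (size 6, align 2) → ends 24
  n_entries at 24 (size 8, align 8) → ends 32
  size at 32 (size 4, align 4) → ends 36
  inode at 36 (size 1, align 1) → ends 37
  tail pad 3 to reach multiple of 8
  total 40 bytes, alignment 8
packed(1) layout:
  attrs at 0 (size 1, align 1) → ends 1
  blocks at 1 (size 8, align 1) → ends 9
  reserved at 9 (size 1, align 1) → ends 10
  mtime at 10 (size 6, align 1) → ends 16
  n_entries at 16 (size 8, align 1) → ends 24
  size at 24 (size 4, align 1) → ends 28
  inode at 28 (size 1, align 1) → ends 29
  total 29 bytes, alignment 1
40 − 29 = 11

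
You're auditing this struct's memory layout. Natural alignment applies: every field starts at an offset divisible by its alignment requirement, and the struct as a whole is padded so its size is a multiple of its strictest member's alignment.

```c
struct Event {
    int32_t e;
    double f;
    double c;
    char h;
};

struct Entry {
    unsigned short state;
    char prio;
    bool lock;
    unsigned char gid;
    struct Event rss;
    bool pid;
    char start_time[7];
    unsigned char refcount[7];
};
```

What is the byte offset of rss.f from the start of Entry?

Event: @0: e [4B, align 4] → 4; +4 pad (align 8); @8: f [8B, align 8] → 16; @16: c [8B, align 8] → 24; @24: h [1B, align 1] → 25; +7 tail pad (align 8); size 32, align 8
@0: state [2B, align 2] → 2
@2: prio [1B, align 1] → 3
@3: lock [1B, align 1] → 4
@4: gid [1B, align 1] → 5
+3 pad (align 8)
@8: rss [32B, align 8] → 40
within Event: f at 8
8 + 8 = 16

16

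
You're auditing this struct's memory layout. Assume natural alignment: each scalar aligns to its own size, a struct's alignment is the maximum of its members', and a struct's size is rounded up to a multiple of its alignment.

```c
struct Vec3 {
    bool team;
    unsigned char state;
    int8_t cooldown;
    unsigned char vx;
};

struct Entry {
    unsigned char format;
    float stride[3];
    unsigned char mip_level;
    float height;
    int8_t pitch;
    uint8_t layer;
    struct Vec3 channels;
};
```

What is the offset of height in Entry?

20

Vec3: @0: team [1B, align 1] → 1; @1: state [1B, align 1] → 2; @2: cooldown [1B, align 1] → 3; @3: vx [1B, align 1] → 4; size 4, align 1
@0: format [1B, align 1] → 1
+3 pad (align 4)
@4: stride [12B, align 4] → 16
@16: mip_level [1B, align 1] → 17
+3 pad (align 4)
@20: height [4B, align 4] → 24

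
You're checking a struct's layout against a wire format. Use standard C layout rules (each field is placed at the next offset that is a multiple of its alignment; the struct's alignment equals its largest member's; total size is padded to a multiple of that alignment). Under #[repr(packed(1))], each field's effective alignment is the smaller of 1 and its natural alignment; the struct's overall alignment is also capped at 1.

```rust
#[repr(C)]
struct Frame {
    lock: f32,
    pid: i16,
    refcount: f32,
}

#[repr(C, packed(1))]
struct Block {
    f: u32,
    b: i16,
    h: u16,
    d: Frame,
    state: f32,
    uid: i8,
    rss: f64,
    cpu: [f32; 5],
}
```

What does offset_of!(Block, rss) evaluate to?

Frame: @0: lock [4B, align 4] → 4; @4: pid [2B, align 2] → 6; +2 pad (align 4); @8: refcount [4B, align 4] → 12; size 12, align 4
@0: f [4B, align 1] → 4
@4: b [2B, align 1] → 6
@6: h [2B, align 1] → 8
@8: d [12B, align 1] → 20
@20: state [4B, align 1] → 24
@24: uid [1B, align 1] → 25
@25: rss [8B, align 1] → 33

25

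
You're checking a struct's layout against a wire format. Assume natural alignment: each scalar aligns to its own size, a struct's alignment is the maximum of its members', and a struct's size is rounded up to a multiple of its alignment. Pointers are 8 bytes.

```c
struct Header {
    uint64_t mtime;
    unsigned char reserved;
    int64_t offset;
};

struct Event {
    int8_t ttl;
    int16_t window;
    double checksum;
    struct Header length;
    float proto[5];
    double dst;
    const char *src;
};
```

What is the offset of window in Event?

2

Header: @0: mtime [8B, align 8] → 8; @8: reserved [1B, align 1] → 9; +7 pad (align 8); @16: offset [8B, align 8] → 24; size 24, align 8
@0: ttl [1B, align 1] → 1
+1 pad (align 2)
@2: window [2B, align 2] → 4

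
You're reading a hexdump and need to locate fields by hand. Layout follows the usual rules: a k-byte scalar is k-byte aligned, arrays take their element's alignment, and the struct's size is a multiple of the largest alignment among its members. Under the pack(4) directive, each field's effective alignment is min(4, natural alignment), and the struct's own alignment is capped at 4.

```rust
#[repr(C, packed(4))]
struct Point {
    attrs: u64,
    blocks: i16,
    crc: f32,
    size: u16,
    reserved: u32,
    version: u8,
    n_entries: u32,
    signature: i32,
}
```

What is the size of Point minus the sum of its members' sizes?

7

0..8  attrs  (8B, 4-aligned)
8..10  blocks  (2B, 2-aligned)
10..12  -- padding (2B)
12..16  crc  (4B, 4-aligned)
16..18  size  (2B, 2-aligned)
18..20  -- padding (2B)
20..24  reserved  (4B, 4-aligned)
24..25  version  (1B, 1-aligned)
25..28  -- padding (3B)
28..32  n_entries  (4B, 4-aligned)
32..36  signature  (4B, 4-aligned)
sizeof = 36, alignof = 4
data bytes 29, size 36 → padding 7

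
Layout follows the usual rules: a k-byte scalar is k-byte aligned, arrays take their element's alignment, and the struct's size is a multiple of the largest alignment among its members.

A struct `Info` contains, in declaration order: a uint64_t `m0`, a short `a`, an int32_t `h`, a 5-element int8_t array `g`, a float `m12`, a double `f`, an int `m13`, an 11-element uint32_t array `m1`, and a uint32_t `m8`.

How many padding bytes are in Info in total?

m0 at 0 (size 8, align 8) → ends 8
a at 8 (size 2, align 2) → ends 10
pad 2 to align 4 for h
h at 12 (size 4, align 4) → ends 16
g at 16 (size 5, align 1) → ends 21
pad 3 to align 4 for m12
m12 at 24 (size 4, align 4) → ends 28
pad 4 to align 8 for f
f at 32 (size 8, align 8) → ends 40
m13 at 40 (size 4, align 4) → ends 44
m1 at 44 (size 44, align 4) → ends 88
m8 at 88 (size 4, align 4) → ends 92
tail pad 4 to reach multiple of 8
total 96 bytes, alignment 8
data bytes 83, size 96 → padding 13

13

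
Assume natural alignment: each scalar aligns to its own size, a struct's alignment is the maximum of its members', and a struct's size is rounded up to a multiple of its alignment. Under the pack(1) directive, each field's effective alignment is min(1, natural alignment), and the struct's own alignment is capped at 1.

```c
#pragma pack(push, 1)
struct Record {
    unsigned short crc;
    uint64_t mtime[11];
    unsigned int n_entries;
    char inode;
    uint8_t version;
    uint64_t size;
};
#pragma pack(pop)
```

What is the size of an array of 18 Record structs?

1872

0..2  crc  (2B, 1-aligned)
2..90  mtime  (88B, 1-aligned)
90..94  n_entries  (4B, 1-aligned)
94..95  inode  (1B, 1-aligned)
95..96  version  (1B, 1-aligned)
96..104  size  (8B, 1-aligned)
sizeof = 104, alignof = 1
array of 18: 18 × 104 = 1872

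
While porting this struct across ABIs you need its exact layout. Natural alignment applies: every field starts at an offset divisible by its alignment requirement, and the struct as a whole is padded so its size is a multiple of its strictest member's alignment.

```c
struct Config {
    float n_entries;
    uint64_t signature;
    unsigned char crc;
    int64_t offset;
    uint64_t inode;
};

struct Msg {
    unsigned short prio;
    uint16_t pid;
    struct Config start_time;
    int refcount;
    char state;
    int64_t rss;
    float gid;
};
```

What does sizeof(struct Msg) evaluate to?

Config: n_entries at 0 (size 4, align 4) → ends 4; pad 4 to align 8 for signature; signature at 8 (size 8, align 8) → ends 16; crc at 16 (size 1, align 1) → ends 17; pad 7 to align 8 for offset; offset at 24 (size 8, align 8) → ends 32; inode at 32 (size 8, align 8) → ends 40; total 40 bytes, alignment 8
prio at 0 (size 2, align 2) → ends 2
pid at 2 (size 2, align 2) → ends 4
pad 4 to align 8 for start_time
start_time at 8 (size 40, align 8) → ends 48
refcount at 48 (size 4, align 4) → ends 52
state at 52 (size 1, align 1) → ends 53
pad 3 to align 8 for rss
rss at 56 (size 8, align 8) → ends 64
gid at 64 (size 4, align 4) → ends 68
tail pad 4 to reach multiple of 8
total 72 bytes, alignment 8

72 bytes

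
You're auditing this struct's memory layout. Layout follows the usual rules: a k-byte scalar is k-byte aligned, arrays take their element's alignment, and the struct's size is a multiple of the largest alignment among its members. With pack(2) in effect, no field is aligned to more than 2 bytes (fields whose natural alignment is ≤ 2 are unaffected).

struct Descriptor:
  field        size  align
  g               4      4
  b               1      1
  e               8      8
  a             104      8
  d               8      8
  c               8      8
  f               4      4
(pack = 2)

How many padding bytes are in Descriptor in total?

@0: g [4B, align 2] → 4
@4: b [1B, align 1] → 5
+1 pad (align 2)
@6: e [8B, align 2] → 14
@14: a [104B, align 2] → 118
@118: d [8B, align 2] → 126
@126: c [8B, align 2] → 134
@134: f [4B, align 2] → 138
size 138, align 2
data bytes 137, size 138 → padding 1

1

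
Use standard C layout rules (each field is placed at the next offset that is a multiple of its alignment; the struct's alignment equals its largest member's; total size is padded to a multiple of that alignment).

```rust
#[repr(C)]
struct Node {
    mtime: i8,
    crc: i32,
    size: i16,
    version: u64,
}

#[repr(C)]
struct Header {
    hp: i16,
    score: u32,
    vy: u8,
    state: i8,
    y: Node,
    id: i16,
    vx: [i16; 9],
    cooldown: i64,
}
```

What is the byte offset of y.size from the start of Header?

Node: @0: mtime [1B, align 1] → 1; +3 pad (align 4); @4: crc [4B, align 4] → 8; @8: size [2B, align 2] → 10; +6 pad (align 8); @16: version [8B, align 8] → 24; size 24, align 8
@0: hp [2B, align 2] → 2
+2 pad (align 4)
@4: score [4B, align 4] → 8
@8: vy [1B, align 1] → 9
@9: state [1B, align 1] → 10
+6 pad (align 8)
@16: y [24B, align 8] → 40
within Node: size at 8
16 + 8 = 24

24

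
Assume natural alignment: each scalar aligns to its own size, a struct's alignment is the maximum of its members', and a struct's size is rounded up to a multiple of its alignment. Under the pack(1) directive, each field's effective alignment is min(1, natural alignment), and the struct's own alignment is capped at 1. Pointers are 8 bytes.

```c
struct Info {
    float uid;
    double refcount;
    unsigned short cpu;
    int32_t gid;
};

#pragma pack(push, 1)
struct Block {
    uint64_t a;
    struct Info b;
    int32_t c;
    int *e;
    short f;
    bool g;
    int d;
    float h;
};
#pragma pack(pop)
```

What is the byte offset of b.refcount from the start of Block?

Info: 0..4  uid  (4B, 4-aligned); 4..8  -- padding (4B); 8..16  refcount  (8B, 8-aligned); 16..18  cpu  (2B, 2-aligned); 18..20  -- padding (2B); 20..24  gid  (4B, 4-aligned); sizeof = 24, alignof = 8
0..8  a  (8B, 1-aligned)
8..32  b  (24B, 1-aligned)
within Info: refcount at 8
8 + 8 = 16

16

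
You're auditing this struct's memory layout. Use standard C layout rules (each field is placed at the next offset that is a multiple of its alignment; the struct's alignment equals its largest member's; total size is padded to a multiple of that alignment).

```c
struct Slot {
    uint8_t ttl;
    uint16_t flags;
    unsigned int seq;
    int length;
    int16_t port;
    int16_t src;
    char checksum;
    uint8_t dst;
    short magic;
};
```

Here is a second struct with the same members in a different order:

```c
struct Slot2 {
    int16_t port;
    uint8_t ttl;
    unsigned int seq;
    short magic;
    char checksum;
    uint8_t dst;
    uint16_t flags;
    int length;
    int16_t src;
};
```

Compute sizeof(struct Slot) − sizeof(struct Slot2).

0..1  ttl  (1B, 1-aligned)
1..2  -- padding (1B)
2..4  flags  (2B, 2-aligned)
4..8  seq  (4B, 4-aligned)
8..12  length  (4B, 4-aligned)
12..14  port  (2B, 2-aligned)
14..16  src  (2B, 2-aligned)
16..17  checksum  (1B, 1-aligned)
17..18  dst  (1B, 1-aligned)
18..20  magic  (2B, 2-aligned)
sizeof = 20, alignof = 4
— Slot2 —
0..2  port  (2B, 2-aligned)
2..3  ttl  (1B, 1-aligned)
3..4  -- padding (1B)
4..8  seq  (4B, 4-aligned)
8..10  magic  (2B, 2-aligned)
10..11  checksum  (1B, 1-aligned)
11..12  dst  (1B, 1-aligned)
12..14  flags  (2B, 2-aligned)
14..16  -- padding (2B)
16..20  length  (4B, 4-aligned)
20..22  src  (2B, 2-aligned)
22..24  -- tail padding (2B)
sizeof = 24, alignof = 4
20 − 24 = -4

-4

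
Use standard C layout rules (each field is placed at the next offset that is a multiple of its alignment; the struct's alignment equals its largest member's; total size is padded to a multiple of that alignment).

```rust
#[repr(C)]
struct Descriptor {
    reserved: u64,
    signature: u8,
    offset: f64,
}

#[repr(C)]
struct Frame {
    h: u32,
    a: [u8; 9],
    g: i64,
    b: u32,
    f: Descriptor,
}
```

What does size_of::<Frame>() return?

56 bytes

Descriptor: @0: reserved [8B, align 8] → 8; @8: signature [1B, align 1] → 9; +7 pad (align 8); @16: offset [8B, align 8] → 24; size 24, align 8
@0: h [4B, align 4] → 4
@4: a [9B, align 1] → 13
+3 pad (align 8)
@16: g [8B, align 8] → 24
@24: b [4B, align 4] → 28
+4 pad (align 8)
@32: f [24B, align 8] → 56
size 56, align 8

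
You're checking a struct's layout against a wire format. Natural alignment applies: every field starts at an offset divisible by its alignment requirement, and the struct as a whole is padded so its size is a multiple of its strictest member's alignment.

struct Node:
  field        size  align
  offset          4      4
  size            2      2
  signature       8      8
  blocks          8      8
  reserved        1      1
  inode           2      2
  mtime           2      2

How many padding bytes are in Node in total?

5

offset at 0 (size 4, align 4) → ends 4
size at 4 (size 2, align 2) → ends 6
pad 2 to align 8 for signature
signature at 8 (size 8, align 8) → ends 16
blocks at 16 (size 8, align 8) → ends 24
reserved at 24 (size 1, align 1) → ends 25
pad 1 to align 2 for inode
inode at 26 (size 2, align 2) → ends 28
mtime at 28 (size 2, align 2) → ends 30
tail pad 2 to reach multiple of 8
total 32 bytes, alignment 8
data bytes 27, size 32 → padding 5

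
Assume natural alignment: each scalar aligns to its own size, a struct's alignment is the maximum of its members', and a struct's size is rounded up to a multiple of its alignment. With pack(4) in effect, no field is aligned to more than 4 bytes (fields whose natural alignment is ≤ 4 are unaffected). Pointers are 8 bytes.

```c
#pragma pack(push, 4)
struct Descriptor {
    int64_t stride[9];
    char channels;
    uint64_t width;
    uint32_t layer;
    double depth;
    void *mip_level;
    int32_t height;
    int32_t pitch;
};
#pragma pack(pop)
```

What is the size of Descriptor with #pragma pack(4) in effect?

112

stride at 0 (size 72, align 4) → ends 72
channels at 72 (size 1, align 1) → ends 73
pad 3 to align 4 for width
width at 76 (size 8, align 4) → ends 84
layer at 84 (size 4, align 4) → ends 88
depth at 88 (size 8, align 4) → ends 96
mip_level at 96 (size 8, align 4) → ends 104
height at 104 (size 4, align 4) → ends 108
pitch at 108 (size 4, align 4) → ends 112
total 112 bytes, alignment 4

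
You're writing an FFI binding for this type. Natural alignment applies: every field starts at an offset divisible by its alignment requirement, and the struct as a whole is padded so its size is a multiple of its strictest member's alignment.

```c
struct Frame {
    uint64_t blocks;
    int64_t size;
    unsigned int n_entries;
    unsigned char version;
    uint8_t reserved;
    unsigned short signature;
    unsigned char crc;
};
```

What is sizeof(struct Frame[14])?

448

@0: blocks [8B, align 8] → 8
@8: size [8B, align 8] → 16
@16: n_entries [4B, align 4] → 20
@20: version [1B, align 1] → 21
@21: reserved [1B, align 1] → 22
@22: signature [2B, align 2] → 24
@24: crc [1B, align 1] → 25
+7 tail pad (align 8)
size 32, align 8
array of 14: 14 × 32 = 448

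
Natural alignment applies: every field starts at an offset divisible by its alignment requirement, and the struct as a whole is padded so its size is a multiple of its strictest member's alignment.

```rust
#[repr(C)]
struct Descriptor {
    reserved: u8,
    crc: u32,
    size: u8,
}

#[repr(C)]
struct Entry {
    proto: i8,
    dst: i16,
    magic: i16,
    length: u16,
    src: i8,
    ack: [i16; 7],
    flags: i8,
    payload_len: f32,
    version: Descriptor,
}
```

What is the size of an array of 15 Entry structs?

660

Descriptor: @0: reserved [1B, align 1] → 1; +3 pad (align 4); @4: crc [4B, align 4] → 8; @8: size [1B, align 1] → 9; +3 tail pad (align 4); size 12, align 4
@0: proto [1B, align 1] → 1
+1 pad (align 2)
@2: dst [2B, align 2] → 4
@4: magic [2B, align 2] → 6
@6: length [2B, align 2] → 8
@8: src [1B, align 1] → 9
+1 pad (align 2)
@10: ack [14B, align 2] → 24
@24: flags [1B, align 1] → 25
+3 pad (align 4)
@28: payload_len [4B, align 4] → 32
@32: version [12B, align 4] → 44
size 44, align 4
array of 15: 15 × 44 = 660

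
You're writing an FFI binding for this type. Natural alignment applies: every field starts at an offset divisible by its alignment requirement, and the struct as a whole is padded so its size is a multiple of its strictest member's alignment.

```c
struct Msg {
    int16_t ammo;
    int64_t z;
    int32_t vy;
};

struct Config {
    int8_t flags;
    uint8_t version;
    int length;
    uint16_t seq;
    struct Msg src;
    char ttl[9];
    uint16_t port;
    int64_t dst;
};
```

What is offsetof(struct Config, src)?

Msg: ammo at 0 (size 2, align 2) → ends 2; pad 6 to align 8 for z; z at 8 (size 8, align 8) → ends 16; vy at 16 (size 4, align 4) → ends 20; tail pad 4 to reach multiple of 8; total 24 bytes, alignment 8
flags at 0 (size 1, align 1) → ends 1
version at 1 (size 1, align 1) → ends 2
pad 2 to align 4 for length
length at 4 (size 4, align 4) → ends 8
seq at 8 (size 2, align 2) → ends 10
pad 6 to align 8 for src
src at 16 (size 24, align 8) → ends 40

16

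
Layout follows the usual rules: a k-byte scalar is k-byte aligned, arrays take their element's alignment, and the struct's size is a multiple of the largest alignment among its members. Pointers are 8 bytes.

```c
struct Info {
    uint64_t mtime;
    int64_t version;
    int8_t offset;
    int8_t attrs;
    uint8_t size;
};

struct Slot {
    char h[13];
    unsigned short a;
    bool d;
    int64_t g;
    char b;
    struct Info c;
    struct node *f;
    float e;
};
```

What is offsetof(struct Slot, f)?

Info: mtime at 0 (size 8, align 8) → ends 8; version at 8 (size 8, align 8) → ends 16; offset at 16 (size 1, align 1) → ends 17; attrs at 17 (size 1, align 1) → ends 18; size at 18 (size 1, align 1) → ends 19; tail pad 5 to reach multiple of 8; total 24 bytes, alignment 8
h at 0 (size 13, align 1) → ends 13
pad 1 to align 2 for a
a at 14 (size 2, align 2) → ends 16
d at 16 (size 1, align 1) → ends 17
pad 7 to align 8 for g
g at 24 (size 8, align 8) → ends 32
b at 32 (size 1, align 1) → ends 33
pad 7 to align 8 for c
c at 40 (size 24, align 8) → ends 64
f at 64 (size 8, align 8) → ends 72

64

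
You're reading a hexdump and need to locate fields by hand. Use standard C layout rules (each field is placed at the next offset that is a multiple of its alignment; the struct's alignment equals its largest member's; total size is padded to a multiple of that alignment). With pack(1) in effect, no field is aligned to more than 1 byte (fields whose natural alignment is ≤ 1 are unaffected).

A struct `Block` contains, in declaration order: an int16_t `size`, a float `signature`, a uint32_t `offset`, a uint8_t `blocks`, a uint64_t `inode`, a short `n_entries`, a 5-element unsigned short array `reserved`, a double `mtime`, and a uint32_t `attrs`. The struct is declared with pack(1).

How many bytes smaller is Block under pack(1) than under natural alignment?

natural layout:
  @0: size [2B, align 2] → 2
  +2 pad (align 4)
  @4: signature [4B, align 4] → 8
  @8: offset [4B, align 4] → 12
  @12: blocks [1B, align 1] → 13
  +3 pad (align 8)
  @16: inode [8B, align 8] → 24
  @24: n_entries [2B, align 2] → 26
  @26: reserved [10B, align 2] → 36
  +4 pad (align 8)
  @40: mtime [8B, align 8] → 48
  @48: attrs [4B, align 4] → 52
  +4 tail pad (align 8)
  size 56, align 8
packed(1) layout:
  @0: size [2B, align 1] → 2
  @2: signature [4B, align 1] → 6
  @6: offset [4B, align 1] → 10
  @10: blocks [1B, align 1] → 11
  @11: inode [8B, align 1] → 19
  @19: n_entries [2B, align 1] → 21
  @21: reserved [10B, align 1] → 31
  @31: mtime [8B, align 1] → 39
  @39: attrs [4B, align 1] → 43
  size 43, align 1
56 − 43 = 13

13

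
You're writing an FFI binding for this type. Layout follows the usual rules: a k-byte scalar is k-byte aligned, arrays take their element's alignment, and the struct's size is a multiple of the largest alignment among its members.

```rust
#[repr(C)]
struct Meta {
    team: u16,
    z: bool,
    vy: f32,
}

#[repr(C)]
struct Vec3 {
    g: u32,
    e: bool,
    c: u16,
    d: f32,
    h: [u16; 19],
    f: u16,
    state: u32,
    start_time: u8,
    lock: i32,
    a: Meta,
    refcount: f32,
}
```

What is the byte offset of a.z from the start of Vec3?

Meta: team at 0 (size 2, align 2) → ends 2; z at 2 (size 1, align 1) → ends 3; pad 1 to align 4 for vy; vy at 4 (size 4, align 4) → ends 8; total 8 bytes, alignment 4
g at 0 (size 4, align 4) → ends 4
e at 4 (size 1, align 1) → ends 5
pad 1 to align 2 for c
c at 6 (size 2, align 2) → ends 8
d at 8 (size 4, align 4) → ends 12
h at 12 (size 38, align 2) → ends 50
f at 50 (size 2, align 2) → ends 52
state at 52 (size 4, align 4) → ends 56
start_time at 56 (size 1, align 1) → ends 57
pad 3 to align 4 for lock
lock at 60 (size 4, align 4) → ends 64
a at 64 (size 8, align 4) → ends 72
within Meta: z at 2
64 + 2 = 66

66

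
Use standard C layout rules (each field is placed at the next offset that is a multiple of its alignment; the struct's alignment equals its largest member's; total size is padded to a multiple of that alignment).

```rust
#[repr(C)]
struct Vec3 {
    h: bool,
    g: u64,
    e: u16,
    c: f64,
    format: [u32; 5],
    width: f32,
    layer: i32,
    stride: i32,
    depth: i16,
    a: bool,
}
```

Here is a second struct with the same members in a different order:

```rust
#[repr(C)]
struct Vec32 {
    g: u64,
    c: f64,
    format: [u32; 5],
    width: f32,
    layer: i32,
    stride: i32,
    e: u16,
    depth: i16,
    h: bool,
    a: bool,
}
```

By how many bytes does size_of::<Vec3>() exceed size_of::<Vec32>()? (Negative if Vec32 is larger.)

@0: h [1B, align 1] → 1
+7 pad (align 8)
@8: g [8B, align 8] → 16
@16: e [2B, align 2] → 18
+6 pad (align 8)
@24: c [8B, align 8] → 32
@32: format [20B, align 4] → 52
@52: width [4B, align 4] → 56
@56: layer [4B, align 4] → 60
@60: stride [4B, align 4] → 64
@64: depth [2B, align 2] → 66
@66: a [1B, align 1] → 67
+5 tail pad (align 8)
size 72, align 8
— Vec32 —
@0: g [8B, align 8] → 8
@8: c [8B, align 8] → 16
@16: format [20B, align 4] → 36
@36: width [4B, align 4] → 40
@40: layer [4B, align 4] → 44
@44: stride [4B, align 4] → 48
@48: e [2B, align 2] → 50
@50: depth [2B, align 2] → 52
@52: h [1B, align 1] → 53
@53: a [1B, align 1] → 54
+2 tail pad (align 8)
size 56, align 8
72 − 56 = 16

16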